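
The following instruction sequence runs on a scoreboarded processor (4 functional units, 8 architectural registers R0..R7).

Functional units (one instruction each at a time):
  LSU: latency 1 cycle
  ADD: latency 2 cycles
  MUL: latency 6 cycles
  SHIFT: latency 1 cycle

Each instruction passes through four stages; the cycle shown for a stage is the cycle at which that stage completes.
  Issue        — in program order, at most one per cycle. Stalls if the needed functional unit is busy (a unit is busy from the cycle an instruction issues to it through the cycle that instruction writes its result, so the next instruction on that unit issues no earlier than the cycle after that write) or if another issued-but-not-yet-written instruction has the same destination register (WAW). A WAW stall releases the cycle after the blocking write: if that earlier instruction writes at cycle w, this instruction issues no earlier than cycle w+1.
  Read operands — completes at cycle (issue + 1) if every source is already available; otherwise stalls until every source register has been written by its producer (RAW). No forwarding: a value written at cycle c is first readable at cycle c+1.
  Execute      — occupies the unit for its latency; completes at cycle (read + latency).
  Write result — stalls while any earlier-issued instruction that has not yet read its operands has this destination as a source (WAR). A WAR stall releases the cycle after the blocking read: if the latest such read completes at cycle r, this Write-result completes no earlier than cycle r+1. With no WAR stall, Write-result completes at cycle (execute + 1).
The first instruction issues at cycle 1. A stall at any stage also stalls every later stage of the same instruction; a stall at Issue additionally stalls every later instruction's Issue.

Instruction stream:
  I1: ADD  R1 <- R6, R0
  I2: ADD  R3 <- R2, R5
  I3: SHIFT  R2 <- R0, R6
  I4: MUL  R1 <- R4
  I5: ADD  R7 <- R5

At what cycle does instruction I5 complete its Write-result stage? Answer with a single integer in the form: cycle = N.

cycle = 15

1) issue 1, read 2, done 4, write 5
2) issue 6, read 7, done 9, write 10  <struct: ADD busy until I1 writes@5>
3) issue 7, read 8, done 9, write 10
4) issue 8, read 9, done 15, write 16
5) issue 11, read 12, done 14, write 15  <struct: ADD busy until I2 writes@10>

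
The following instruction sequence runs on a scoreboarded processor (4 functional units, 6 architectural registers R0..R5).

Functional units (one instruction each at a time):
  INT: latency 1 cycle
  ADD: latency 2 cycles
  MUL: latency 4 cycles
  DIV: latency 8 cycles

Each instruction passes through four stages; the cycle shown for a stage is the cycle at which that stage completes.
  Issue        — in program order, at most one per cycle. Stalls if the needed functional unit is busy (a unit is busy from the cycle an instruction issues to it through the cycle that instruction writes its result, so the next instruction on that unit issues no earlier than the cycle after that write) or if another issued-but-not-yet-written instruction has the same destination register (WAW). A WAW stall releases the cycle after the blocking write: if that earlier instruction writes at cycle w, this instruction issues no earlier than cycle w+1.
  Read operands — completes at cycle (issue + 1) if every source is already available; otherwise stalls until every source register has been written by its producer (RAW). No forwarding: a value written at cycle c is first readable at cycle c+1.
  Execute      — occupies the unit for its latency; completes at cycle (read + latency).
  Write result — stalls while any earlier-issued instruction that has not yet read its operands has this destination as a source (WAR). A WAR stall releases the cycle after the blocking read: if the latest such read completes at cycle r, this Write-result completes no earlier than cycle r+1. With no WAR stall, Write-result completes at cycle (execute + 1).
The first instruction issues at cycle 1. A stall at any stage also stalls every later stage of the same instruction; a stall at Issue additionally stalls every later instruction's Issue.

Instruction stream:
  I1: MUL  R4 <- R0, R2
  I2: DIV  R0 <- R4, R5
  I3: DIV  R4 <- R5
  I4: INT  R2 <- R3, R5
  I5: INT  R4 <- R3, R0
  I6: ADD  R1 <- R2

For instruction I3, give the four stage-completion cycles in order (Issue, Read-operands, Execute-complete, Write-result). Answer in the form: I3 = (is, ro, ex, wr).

t=1  I1→MUL
t=2  I1 RO | I2→DIV
t=6  I1 EX
t=7  I1 WR R4
t=8  I2 RO
t=16  I2 EX
t=17  I2 WR R0
t=18  I3→DIV
t=19  I3 RO | I4→INT
t=20  I4 RO
t=21  I4 EX
t=22  I4 WR R2
t=27  I3 EX
t=28  I3 WR R4
t=29  I5→INT
t=30  I5 RO | I6→ADD
t=31  I5 EX | I6 RO
t=32  I5 WR R4
t=33  I6 EX
t=34  I6 WR R1

I3 = (18, 19, 27, 28)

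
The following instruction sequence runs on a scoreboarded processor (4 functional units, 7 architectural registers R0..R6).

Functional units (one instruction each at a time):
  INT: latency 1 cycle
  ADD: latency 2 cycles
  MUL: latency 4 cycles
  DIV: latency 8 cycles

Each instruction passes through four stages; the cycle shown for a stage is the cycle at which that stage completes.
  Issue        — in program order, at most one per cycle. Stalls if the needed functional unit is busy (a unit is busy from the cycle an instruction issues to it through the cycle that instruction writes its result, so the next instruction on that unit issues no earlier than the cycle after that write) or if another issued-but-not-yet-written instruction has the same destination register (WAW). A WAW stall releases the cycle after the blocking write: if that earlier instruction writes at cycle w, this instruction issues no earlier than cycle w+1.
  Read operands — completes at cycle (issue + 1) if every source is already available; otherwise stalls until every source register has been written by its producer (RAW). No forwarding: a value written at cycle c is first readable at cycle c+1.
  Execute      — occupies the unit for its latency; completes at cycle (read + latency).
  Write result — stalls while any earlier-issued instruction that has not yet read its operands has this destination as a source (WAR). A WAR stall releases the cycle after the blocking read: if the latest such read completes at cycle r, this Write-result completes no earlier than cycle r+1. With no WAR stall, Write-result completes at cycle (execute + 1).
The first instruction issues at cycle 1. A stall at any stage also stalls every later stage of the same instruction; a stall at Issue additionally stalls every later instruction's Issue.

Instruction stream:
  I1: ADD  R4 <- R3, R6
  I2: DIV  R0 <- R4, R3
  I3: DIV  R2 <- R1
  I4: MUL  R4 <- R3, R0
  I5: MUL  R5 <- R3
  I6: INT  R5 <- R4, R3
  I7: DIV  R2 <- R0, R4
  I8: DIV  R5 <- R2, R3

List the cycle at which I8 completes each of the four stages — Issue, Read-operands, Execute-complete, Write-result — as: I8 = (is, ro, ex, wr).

I8 = (43, 44, 52, 53)

[1] issue I1 (ADD)
[2] I1 read-ops, issue I2 (DIV)
[4] I1 finished on ADD
[5] I1→R4
[6] I2 read-ops
[14] I2 finished on DIV
[15] I2→R0
[16] issue I3 (DIV)
[17] I3 read-ops, issue I4 (MUL)
[18] I4 read-ops
[22] I4 finished on MUL
[23] I4→R4
[24] issue I5 (MUL)
[25] I3 finished on DIV, I5 read-ops
[26] I3→R2
[29] I5 finished on MUL
[30] I5→R5
[31] issue I6 (INT)
[32] I6 read-ops, issue I7 (DIV)
[33] I6 finished on INT, I7 read-ops
[34] I6→R5
[41] I7 finished on DIV
[42] I7→R2
[43] issue I8 (DIV)
[44] I8 read-ops
[52] I8 finished on DIV
[53] I8→R5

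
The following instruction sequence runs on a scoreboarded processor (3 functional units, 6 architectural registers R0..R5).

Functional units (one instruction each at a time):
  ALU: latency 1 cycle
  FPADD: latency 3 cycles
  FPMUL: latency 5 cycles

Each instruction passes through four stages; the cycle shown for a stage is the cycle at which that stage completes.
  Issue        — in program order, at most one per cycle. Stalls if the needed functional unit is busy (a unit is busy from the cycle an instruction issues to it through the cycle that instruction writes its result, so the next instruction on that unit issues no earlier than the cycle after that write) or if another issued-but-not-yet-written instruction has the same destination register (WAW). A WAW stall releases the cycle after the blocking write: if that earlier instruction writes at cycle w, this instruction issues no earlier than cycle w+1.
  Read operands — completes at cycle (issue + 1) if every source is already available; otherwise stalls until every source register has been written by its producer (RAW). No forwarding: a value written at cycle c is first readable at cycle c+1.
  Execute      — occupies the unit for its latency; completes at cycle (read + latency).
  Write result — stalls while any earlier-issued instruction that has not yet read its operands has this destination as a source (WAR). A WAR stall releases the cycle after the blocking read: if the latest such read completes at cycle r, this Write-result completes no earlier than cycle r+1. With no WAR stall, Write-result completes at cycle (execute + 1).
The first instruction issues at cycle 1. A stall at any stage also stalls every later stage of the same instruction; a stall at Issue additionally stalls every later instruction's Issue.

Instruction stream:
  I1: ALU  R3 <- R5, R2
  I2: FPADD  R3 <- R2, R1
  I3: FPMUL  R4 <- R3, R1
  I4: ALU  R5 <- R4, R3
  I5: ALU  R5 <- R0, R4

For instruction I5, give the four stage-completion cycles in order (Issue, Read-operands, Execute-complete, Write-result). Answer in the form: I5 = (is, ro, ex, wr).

I5 = (21, 22, 23, 24)

t=1  I1→ALU
t=2  I1 RO
t=3  I1 EX
t=4  I1 WR R3
t=5  I2→FPADD
t=6  I2 RO, I3→FPMUL
t=7  I4→ALU
t=9  I2 EX
t=10  I2 WR R3
t=11  I3 RO
t=16  I3 EX
t=17  I3 WR R4
t=18  I4 RO
t=19  I4 EX
t=20  I4 WR R5
t=21  I5→ALU
t=22  I5 RO
t=23  I5 EX
t=24  I5 WR R5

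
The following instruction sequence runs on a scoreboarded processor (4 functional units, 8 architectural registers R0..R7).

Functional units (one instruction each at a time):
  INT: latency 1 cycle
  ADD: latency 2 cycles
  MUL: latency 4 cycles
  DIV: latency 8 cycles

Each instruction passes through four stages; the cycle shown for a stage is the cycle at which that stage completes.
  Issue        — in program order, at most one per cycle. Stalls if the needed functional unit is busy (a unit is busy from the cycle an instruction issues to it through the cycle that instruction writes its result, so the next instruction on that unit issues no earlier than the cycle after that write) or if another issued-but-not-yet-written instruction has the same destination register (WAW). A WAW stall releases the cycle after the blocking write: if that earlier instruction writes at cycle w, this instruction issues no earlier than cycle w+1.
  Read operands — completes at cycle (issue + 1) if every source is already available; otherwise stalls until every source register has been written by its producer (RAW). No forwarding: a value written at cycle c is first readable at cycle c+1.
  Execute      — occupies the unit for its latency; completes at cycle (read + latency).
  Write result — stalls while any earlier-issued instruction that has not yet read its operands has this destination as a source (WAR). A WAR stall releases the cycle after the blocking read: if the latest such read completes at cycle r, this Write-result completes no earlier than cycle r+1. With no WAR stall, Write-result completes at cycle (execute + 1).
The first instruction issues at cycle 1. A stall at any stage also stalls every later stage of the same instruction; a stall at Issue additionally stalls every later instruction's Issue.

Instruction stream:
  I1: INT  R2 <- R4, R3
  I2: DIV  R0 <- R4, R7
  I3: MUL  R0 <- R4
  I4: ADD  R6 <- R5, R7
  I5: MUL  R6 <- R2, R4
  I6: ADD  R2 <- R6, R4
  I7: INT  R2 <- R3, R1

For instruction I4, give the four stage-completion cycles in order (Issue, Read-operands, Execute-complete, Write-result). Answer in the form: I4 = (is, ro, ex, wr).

  I1 | 1 | 2 | 3 | 4
  I2 | 2 | 3 | 11 | 12
  I3 | 13 | 14 | 18 | 19   WAW R0: wait I2 write@12
  I4 | 14 | 15 | 17 | 18
  I5 | 20 | 21 | 25 | 26   struct: MUL busy until I3 writes@19
  I6 | 21 | 27 | 29 | 30   RAW R6: wait I5 write@26
  I7 | 31 | 32 | 33 | 34   WAW R2: wait I6 write@30

I4 = (14, 15, 17, 18)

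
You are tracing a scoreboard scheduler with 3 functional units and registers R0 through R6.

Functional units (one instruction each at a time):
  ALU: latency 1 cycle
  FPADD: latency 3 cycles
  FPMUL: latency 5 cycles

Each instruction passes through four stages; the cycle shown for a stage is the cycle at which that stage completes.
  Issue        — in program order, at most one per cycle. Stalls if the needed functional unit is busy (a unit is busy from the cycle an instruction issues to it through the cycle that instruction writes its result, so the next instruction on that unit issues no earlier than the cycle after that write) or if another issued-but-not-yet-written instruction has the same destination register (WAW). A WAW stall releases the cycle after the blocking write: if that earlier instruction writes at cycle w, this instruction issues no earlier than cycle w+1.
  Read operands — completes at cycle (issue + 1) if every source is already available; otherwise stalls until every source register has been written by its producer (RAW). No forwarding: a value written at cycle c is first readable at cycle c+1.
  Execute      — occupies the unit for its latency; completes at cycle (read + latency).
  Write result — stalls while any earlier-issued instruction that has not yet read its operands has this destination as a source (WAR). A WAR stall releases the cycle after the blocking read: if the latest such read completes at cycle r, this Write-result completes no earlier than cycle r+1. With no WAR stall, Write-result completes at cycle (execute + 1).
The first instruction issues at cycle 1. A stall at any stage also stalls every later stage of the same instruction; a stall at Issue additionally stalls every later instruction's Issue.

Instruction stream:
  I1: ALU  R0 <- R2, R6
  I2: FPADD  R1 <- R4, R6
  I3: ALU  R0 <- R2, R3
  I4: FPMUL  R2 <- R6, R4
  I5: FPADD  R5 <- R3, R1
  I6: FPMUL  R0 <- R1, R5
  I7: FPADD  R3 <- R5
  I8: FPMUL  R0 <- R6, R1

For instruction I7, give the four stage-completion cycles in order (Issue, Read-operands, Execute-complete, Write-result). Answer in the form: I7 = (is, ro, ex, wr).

I7 = (15, 16, 19, 20)

I1 -> (1, 2, 3, 4)
I2 -> (2, 3, 6, 7)
I3 -> (5, 6, 7, 8)  // struct: ALU busy until I1 writes@4
I4 -> (6, 7, 12, 13)
I5 -> (8, 9, 12, 13)  // struct: FPADD busy until I2 writes@7
I6 -> (14, 15, 20, 21)  // struct: FPMUL busy until I4 writes@13
I7 -> (15, 16, 19, 20)
I8 -> (22, 23, 28, 29)  // struct: FPMUL busy until I6 writes@21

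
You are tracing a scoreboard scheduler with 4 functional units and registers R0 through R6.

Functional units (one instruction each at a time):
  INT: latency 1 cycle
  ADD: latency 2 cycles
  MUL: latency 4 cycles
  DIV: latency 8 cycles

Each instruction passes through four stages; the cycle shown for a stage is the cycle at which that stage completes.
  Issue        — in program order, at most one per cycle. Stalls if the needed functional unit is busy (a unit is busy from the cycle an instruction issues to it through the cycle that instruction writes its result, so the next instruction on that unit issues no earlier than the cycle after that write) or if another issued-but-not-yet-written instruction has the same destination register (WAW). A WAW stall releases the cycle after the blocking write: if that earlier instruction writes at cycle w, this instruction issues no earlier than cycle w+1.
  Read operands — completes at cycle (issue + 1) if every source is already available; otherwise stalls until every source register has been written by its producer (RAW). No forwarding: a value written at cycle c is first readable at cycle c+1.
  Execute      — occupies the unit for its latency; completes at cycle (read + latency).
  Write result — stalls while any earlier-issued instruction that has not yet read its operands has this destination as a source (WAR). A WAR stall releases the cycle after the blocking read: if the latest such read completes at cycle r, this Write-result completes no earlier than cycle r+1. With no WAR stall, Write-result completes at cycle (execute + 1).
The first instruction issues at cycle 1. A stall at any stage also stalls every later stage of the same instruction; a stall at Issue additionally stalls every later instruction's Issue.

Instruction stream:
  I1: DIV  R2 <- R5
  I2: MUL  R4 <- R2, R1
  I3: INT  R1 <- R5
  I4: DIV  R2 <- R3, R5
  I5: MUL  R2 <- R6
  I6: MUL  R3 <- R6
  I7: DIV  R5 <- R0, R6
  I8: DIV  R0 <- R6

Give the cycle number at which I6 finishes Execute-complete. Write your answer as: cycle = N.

cycle = 35

I1  is:1  ro:2  ex:10  wr:11
I2  is:2  ro:12  ex:16  wr:17  — RAW R2: wait I1 write@11
I3  is:3  ro:4  ex:5  wr:13  — WAR R1: wait I2 read@12
I4  is:12  ro:13  ex:21  wr:22  — struct: DIV busy until I1 writes@11
I5  is:23  ro:24  ex:28  wr:29  — WAW R2: wait I4 write@22
I6  is:30  ro:31  ex:35  wr:36  — struct: MUL busy until I5 writes@29
I7  is:31  ro:32  ex:40  wr:41
I8  is:42  ro:43  ex:51  wr:52  — struct: DIV busy until I7 writes@41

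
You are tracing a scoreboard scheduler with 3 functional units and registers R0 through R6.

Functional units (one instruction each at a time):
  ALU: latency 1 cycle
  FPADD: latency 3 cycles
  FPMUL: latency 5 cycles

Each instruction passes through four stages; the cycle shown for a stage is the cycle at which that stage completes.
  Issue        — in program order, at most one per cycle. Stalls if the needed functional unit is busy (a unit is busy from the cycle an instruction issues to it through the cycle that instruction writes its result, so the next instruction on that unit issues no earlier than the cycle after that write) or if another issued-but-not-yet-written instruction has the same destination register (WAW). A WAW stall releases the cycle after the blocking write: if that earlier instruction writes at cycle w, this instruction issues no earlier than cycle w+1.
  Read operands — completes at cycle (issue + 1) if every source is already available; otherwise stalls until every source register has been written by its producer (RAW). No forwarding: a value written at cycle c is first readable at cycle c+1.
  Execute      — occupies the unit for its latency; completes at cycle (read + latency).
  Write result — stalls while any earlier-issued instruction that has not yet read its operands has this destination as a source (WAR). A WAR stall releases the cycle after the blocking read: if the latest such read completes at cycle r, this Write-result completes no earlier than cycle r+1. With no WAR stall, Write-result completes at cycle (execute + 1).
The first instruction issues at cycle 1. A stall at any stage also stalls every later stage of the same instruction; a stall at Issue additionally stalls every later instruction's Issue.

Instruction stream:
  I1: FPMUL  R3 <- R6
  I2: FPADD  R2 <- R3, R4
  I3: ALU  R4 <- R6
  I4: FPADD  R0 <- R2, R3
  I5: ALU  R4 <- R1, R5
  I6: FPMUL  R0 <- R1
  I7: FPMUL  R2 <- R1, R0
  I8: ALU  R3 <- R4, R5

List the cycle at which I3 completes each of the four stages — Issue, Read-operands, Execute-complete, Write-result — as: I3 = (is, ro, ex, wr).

[1] I1 dispatched to FPMUL
[2] I1 operands ready, I2 dispatched to FPADD
[3] I3 dispatched to ALU
[4] I3 operands ready
[5] I3 complete
[7] I1 complete
[8] R3←I1
[9] I2 operands ready
[10] R4←I3
[12] I2 complete
[13] R2←I2
[14] I4 dispatched to FPADD
[15] I4 operands ready, I5 dispatched to ALU
[16] I5 operands ready
[17] I5 complete
[18] I4 complete, R4←I5
[19] R0←I4
[20] I6 dispatched to FPMUL
[21] I6 operands ready
[26] I6 complete
[27] R0←I6
[28] I7 dispatched to FPMUL
[29] I7 operands ready, I8 dispatched to ALU
[30] I8 operands ready
[31] I8 complete
[32] R3←I8
[34] I7 complete
[35] R2←I7

I3 = (3, 4, 5, 10)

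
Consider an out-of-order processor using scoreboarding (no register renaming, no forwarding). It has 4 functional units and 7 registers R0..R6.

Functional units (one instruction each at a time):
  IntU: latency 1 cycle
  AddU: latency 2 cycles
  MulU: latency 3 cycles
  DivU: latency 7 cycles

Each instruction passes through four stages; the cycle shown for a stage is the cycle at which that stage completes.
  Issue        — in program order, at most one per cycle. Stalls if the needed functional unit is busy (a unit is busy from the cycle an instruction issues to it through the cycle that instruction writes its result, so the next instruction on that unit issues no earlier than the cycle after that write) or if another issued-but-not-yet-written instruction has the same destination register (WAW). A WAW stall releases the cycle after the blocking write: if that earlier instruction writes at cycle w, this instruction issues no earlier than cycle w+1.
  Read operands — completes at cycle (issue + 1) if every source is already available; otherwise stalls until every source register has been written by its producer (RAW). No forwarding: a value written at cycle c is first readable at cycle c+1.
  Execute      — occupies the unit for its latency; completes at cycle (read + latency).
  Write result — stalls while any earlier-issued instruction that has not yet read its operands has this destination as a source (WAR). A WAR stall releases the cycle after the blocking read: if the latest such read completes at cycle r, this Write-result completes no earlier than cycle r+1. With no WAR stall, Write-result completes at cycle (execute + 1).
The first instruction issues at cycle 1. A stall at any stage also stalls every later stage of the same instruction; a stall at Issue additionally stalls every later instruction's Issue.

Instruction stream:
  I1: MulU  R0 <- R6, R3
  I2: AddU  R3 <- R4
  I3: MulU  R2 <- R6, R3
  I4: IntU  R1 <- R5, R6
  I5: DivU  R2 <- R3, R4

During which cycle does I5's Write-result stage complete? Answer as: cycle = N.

cycle = 22

[1] I1→MulU
[2] I1 RO · I2→AddU
[3] I2 RO
[5] I1 EX · I2 EX
[6] I1 WR R0 · I2 WR R3
[7] I3→MulU
[8] I3 RO · I4→IntU
[9] I4 RO
[10] I4 EX
[11] I3 EX · I4 WR R1
[12] I3 WR R2
[13] I5→DivU
[14] I5 RO
[21] I5 EX
[22] I5 WR R2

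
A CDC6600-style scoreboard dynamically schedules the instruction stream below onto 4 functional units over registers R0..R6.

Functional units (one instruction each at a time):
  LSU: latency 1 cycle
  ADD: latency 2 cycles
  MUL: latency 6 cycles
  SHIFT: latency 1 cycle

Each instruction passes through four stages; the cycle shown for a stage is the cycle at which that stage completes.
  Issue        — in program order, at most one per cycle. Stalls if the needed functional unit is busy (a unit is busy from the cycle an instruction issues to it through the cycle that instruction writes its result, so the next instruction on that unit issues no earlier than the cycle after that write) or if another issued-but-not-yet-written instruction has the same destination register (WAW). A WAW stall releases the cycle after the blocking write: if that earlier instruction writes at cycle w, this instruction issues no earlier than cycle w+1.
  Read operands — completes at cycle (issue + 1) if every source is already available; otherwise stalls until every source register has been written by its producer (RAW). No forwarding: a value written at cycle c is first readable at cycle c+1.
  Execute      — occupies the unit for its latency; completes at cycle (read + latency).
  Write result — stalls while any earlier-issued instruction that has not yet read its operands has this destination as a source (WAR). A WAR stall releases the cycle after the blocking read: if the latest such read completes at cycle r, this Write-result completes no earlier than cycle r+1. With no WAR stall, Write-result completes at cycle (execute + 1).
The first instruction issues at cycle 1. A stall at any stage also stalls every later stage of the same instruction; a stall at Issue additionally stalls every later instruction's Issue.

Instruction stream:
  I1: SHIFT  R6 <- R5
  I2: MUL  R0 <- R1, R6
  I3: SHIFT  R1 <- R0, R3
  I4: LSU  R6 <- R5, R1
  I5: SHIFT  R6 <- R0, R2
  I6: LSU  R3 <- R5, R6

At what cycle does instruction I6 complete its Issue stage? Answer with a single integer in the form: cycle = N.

cycle 1: I1→SHIFT
cycle 2: I1 RO, I2→MUL
cycle 3: I1 EX
cycle 4: I1 WR R6
cycle 5: I2 RO, I3→SHIFT
cycle 6: I4→LSU
cycle 11: I2 EX
cycle 12: I2 WR R0
cycle 13: I3 RO
cycle 14: I3 EX
cycle 15: I3 WR R1
cycle 16: I4 RO
cycle 17: I4 EX
cycle 18: I4 WR R6
cycle 19: I5→SHIFT
cycle 20: I5 RO, I6→LSU
cycle 21: I5 EX
cycle 22: I5 WR R6
cycle 23: I6 RO
cycle 24: I6 EX
cycle 25: I6 WR R3

cycle = 20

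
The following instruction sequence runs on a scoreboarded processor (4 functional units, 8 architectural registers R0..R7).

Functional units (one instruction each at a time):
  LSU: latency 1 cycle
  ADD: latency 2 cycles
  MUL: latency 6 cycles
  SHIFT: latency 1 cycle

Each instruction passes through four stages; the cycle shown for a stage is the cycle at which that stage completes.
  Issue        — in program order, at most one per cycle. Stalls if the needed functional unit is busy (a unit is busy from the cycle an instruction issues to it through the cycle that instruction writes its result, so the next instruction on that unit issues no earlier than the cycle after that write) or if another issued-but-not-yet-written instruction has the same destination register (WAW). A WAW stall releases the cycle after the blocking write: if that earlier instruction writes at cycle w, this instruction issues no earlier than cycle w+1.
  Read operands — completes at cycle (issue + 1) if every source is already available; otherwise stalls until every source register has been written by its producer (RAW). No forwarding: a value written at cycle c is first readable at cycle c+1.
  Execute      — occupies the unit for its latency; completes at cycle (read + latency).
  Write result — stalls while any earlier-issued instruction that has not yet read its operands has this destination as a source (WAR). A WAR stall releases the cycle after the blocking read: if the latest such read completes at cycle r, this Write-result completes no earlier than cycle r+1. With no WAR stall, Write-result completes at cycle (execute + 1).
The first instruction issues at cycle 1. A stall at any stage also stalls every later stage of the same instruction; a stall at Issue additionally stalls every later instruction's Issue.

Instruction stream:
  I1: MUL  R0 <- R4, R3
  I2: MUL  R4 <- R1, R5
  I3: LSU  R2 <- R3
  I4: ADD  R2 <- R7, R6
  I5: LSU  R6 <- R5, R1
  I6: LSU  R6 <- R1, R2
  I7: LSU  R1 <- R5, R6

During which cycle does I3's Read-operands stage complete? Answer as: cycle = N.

cycle = 12

[1] I1→MUL
[2] I1 RO
[8] I1 EX
[9] I1 WR R0
[10] I2→MUL
[11] I2 RO, I3→LSU
[12] I3 RO
[13] I3 EX
[14] I3 WR R2
[15] I4→ADD
[16] I4 RO, I5→LSU
[17] I2 EX, I5 RO
[18] I2 WR R4, I4 EX, I5 EX
[19] I4 WR R2, I5 WR R6
[20] I6→LSU
[21] I6 RO
[22] I6 EX
[23] I6 WR R6
[24] I7→LSU
[25] I7 RO
[26] I7 EX
[27] I7 WR R1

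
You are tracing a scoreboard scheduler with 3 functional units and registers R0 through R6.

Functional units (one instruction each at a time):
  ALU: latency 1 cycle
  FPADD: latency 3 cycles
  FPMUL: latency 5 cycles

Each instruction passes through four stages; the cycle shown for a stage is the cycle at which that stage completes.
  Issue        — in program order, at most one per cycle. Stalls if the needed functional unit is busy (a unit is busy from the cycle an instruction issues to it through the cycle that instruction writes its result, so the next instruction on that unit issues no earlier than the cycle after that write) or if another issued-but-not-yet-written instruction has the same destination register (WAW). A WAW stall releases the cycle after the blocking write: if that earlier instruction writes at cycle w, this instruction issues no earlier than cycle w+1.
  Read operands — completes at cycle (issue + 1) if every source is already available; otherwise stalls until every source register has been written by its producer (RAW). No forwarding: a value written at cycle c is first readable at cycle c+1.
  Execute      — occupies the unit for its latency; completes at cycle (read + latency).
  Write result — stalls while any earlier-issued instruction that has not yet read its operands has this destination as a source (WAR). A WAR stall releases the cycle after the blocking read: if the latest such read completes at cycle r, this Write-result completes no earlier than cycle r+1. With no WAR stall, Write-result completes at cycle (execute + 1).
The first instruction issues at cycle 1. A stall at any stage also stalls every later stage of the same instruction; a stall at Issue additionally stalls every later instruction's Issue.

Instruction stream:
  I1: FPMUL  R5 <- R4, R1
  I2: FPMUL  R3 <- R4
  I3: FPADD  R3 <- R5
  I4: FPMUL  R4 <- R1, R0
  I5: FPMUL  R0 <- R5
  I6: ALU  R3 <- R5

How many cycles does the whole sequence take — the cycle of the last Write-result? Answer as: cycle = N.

I1  is:1  ro:2  ex:7  wr:8
I2  is:9  ro:10  ex:15  wr:16  — struct: FPMUL busy until I1 writes@8
I3  is:17  ro:18  ex:21  wr:22  — WAW R3: wait I2 write@16
I4  is:18  ro:19  ex:24  wr:25
I5  is:26  ro:27  ex:32  wr:33  — struct: FPMUL busy until I4 writes@25
I6  is:27  ro:28  ex:29  wr:30

cycle = 33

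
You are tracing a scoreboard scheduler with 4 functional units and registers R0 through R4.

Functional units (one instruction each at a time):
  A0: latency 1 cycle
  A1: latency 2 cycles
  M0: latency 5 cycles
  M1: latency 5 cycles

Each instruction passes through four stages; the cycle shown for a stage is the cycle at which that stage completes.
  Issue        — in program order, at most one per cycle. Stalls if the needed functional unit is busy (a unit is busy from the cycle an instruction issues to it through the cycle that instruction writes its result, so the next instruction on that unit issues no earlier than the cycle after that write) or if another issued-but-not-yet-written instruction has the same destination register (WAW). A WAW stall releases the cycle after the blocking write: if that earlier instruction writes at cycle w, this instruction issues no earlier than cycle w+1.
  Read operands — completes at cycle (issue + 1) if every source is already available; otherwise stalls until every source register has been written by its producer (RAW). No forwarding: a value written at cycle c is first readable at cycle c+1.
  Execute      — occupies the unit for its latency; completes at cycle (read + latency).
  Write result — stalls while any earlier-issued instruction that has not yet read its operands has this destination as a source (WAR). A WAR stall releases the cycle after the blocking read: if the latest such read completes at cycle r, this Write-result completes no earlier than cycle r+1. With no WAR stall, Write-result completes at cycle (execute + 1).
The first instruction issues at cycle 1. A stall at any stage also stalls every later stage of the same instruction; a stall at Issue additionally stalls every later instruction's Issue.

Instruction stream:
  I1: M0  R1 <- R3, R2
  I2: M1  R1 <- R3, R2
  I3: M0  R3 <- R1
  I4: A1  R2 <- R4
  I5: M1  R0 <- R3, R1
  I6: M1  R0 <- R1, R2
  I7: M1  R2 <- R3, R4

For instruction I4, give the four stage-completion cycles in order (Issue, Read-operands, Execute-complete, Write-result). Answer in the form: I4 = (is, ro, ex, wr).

I4 = (11, 12, 14, 15)

cycle 1: issue I1 (M0)
cycle 2: I1 read-ops
cycle 7: I1 finished on M0
cycle 8: I1→R1
cycle 9: issue I2 (M1)
cycle 10: I2 read-ops | issue I3 (M0)
cycle 11: issue I4 (A1)
cycle 12: I4 read-ops
cycle 14: I4 finished on A1
cycle 15: I2 finished on M1 | I4→R2
cycle 16: I2→R1
cycle 17: I3 read-ops | issue I5 (M1)
cycle 22: I3 finished on M0
cycle 23: I3→R3
cycle 24: I5 read-ops
cycle 29: I5 finished on M1
cycle 30: I5→R0
cycle 31: issue I6 (M1)
cycle 32: I6 read-ops
cycle 37: I6 finished on M1
cycle 38: I6→R0
cycle 39: issue I7 (M1)
cycle 40: I7 read-ops
cycle 45: I7 finished on M1
cycle 46: I7→R2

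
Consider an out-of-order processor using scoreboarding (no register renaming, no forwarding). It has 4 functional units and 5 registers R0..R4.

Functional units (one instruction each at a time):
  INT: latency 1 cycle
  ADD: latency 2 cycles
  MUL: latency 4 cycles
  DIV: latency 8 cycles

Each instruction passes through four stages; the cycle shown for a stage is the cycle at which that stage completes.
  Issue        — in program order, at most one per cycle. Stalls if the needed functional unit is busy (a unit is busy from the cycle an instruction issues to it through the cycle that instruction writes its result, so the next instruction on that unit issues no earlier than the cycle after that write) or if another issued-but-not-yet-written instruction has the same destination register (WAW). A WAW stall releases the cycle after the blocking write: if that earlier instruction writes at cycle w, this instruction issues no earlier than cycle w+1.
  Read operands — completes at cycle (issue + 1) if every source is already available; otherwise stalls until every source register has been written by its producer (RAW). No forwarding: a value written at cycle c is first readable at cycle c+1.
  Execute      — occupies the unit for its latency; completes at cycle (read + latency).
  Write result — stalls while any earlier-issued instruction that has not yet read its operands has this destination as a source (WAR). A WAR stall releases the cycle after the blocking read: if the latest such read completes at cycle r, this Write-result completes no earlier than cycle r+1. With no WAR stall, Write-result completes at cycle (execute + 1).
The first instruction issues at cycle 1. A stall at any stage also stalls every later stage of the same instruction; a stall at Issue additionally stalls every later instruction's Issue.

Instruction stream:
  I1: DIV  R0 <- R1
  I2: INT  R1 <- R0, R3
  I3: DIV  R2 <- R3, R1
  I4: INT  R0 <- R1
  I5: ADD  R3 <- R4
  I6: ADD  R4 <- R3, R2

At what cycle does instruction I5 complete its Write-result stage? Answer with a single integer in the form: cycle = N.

cycle = 20

t=1  issue I1 (DIV)
t=2  I1 read-ops, issue I2 (INT)
t=10  I1 finished on DIV
t=11  I1→R0
t=12  I2 read-ops, issue I3 (DIV)
t=13  I2 finished on INT
t=14  I2→R1
t=15  I3 read-ops, issue I4 (INT)
t=16  I4 read-ops, issue I5 (ADD)
t=17  I4 finished on INT, I5 read-ops
t=18  I4→R0
t=19  I5 finished on ADD
t=20  I5→R3
t=21  issue I6 (ADD)
t=23  I3 finished on DIV
t=24  I3→R2
t=25  I6 read-ops
t=27  I6 finished on ADD
t=28  I6→R4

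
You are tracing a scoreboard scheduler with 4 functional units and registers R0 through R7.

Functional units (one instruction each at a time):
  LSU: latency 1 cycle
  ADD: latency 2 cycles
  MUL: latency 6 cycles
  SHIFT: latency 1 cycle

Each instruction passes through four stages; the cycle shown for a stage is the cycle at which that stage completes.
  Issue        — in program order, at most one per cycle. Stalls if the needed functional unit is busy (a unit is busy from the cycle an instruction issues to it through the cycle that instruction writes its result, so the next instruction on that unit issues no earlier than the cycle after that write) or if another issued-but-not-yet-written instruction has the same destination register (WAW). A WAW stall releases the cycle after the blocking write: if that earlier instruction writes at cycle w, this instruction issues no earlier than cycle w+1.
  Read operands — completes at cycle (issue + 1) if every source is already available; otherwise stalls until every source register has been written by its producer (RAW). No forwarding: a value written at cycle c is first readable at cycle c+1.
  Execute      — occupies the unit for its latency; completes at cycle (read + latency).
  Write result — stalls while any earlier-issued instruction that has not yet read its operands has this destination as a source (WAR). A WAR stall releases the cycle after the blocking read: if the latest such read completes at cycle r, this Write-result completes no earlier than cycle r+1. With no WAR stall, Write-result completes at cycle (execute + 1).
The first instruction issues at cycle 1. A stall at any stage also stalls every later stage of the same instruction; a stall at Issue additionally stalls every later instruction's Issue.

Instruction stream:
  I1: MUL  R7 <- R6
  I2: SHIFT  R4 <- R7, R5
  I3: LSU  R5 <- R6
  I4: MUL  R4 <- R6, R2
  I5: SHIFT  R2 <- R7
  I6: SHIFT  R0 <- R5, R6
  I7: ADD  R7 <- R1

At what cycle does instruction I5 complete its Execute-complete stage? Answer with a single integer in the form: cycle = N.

cycle = 16

cycle 1: I1 dispatched to MUL
cycle 2: I1 operands ready; I2 dispatched to SHIFT
cycle 3: I3 dispatched to LSU
cycle 4: I3 operands ready
cycle 5: I3 complete
cycle 8: I1 complete
cycle 9: R7←I1
cycle 10: I2 operands ready
cycle 11: I2 complete; R5←I3
cycle 12: R4←I2
cycle 13: I4 dispatched to MUL
cycle 14: I4 operands ready; I5 dispatched to SHIFT
cycle 15: I5 operands ready
cycle 16: I5 complete
cycle 17: R2←I5
cycle 18: I6 dispatched to SHIFT
cycle 19: I6 operands ready; I7 dispatched to ADD
cycle 20: I4 complete; I6 complete; I7 operands ready
cycle 21: R4←I4; R0←I6
cycle 22: I7 complete
cycle 23: R7←I7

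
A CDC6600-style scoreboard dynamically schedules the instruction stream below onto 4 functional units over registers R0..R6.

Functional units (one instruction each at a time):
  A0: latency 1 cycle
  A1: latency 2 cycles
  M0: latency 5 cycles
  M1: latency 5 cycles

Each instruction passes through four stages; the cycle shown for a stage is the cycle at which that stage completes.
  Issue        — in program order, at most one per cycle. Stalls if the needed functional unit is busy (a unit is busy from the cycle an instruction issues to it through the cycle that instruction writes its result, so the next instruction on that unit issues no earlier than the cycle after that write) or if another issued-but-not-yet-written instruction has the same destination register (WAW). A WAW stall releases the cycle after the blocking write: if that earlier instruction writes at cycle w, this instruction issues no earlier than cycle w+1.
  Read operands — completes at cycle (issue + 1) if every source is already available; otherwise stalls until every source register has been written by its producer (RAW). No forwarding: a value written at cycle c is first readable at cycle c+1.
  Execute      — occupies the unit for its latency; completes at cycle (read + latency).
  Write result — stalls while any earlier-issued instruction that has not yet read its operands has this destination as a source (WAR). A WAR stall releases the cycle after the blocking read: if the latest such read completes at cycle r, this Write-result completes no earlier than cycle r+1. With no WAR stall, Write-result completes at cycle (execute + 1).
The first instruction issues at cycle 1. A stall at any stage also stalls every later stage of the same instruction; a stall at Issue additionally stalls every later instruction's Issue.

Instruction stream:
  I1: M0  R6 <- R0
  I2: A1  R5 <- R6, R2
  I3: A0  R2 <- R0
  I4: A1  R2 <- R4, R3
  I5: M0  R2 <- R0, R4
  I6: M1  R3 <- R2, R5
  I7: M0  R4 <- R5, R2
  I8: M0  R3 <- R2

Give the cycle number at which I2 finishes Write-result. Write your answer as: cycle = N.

cycle = 12

  I1 | 1 | 2 | 7 | 8
  I2 | 2 | 9 | 11 | 12   RAW R6: wait I1 write@8
  I3 | 3 | 4 | 5 | 10   WAR R2: wait I2 read@9
  I4 | 13 | 14 | 16 | 17   struct: A1 busy until I2 writes@12
  I5 | 18 | 19 | 24 | 25   WAW R2: wait I4 write@17
  I6 | 19 | 26 | 31 | 32   RAW R2: wait I5 write@25
  I7 | 26 | 27 | 32 | 33   struct: M0 busy until I5 writes@25
  I8 | 34 | 35 | 40 | 41   struct: M0 busy until I7 writes@33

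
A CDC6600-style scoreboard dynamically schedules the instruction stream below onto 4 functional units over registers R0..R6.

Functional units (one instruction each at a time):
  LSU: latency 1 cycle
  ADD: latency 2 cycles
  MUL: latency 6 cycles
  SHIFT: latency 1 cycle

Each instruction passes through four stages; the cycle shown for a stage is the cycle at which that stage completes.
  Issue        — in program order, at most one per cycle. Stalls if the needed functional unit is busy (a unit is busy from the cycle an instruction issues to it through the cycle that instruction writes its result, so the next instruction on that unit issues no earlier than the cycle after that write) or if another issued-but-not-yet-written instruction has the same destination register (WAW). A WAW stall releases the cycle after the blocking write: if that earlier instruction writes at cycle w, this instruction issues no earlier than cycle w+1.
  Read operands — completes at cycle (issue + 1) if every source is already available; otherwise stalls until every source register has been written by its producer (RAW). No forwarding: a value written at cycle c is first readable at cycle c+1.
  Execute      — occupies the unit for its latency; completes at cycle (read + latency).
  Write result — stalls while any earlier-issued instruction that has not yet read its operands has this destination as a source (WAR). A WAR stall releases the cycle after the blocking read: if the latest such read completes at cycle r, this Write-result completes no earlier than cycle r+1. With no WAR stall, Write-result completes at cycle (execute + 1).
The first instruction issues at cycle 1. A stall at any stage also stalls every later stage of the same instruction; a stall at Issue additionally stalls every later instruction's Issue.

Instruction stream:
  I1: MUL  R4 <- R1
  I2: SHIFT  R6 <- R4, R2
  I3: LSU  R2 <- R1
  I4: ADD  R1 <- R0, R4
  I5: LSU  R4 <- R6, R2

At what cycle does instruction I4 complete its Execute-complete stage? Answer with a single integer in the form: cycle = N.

cycle = 12

t=1  I1→MUL
t=2  I1 RO · I2→SHIFT
t=3  I3→LSU
t=4  I3 RO · I4→ADD
t=5  I3 EX
t=8  I1 EX
t=9  I1 WR R4
t=10  I2 RO · I4 RO
t=11  I2 EX · I3 WR R2
t=12  I2 WR R6 · I4 EX · I5→LSU
t=13  I4 WR R1 · I5 RO
t=14  I5 EX
t=15  I5 WR R4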